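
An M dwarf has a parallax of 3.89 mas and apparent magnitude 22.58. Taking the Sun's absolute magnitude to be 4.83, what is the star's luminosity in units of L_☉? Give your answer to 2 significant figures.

d = 1/p = 1000/3.89 mas = 257.1 pc
M = m − 5 log₁₀ d + 5 = 22.58 − 5·2.4101 + 5 = 15.530
M − M_☉ = 15.530 − 4.83 = 10.700
L/L_☉ = 10^(−0.4 × 10.700) = 5.249×10^-5

L/L_☉ ≈ 5.2×10^-5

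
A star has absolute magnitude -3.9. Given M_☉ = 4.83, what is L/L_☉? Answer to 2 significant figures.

M − M_☉ = -3.9 − 4.83 = -8.730
L/L_☉ = 10^(−0.4 (M − M_☉)) = 10^3.492 = 3105

L/L_☉ ≈ 3100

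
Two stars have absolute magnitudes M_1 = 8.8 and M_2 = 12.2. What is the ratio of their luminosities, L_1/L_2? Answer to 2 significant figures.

L_1/L_2 ≈ 23

ΔM = M_1 − M_2 = -3.4
L_1/L_2 = 10^(−0.4 ΔM) = 10^1.360 = 22.91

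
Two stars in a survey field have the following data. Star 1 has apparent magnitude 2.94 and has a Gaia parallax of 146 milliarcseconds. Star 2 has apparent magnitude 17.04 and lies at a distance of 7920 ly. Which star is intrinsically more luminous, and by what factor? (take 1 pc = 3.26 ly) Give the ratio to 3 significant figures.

Star 1: p = 146 mas = 0.146″ → d = 1/p = 6.849 pc
Star 1: M = m − 5 log₁₀ d + 5 = 2.94 − 5·0.8356 + 5 = 3.762
Star 2: d = 7920 ly / 3.26 = 2429 pc
Star 2: M = m − 5 log₁₀ d + 5 = 17.04 − 5·3.3855 + 5 = 5.112
ΔM = M_1 − M_2 = 3.762 − (5.112) = -1.351; smaller M is more luminous → Star 1.
L ratio = 10^(0.4 |ΔM|) = 10^0.540 = 3.470

Star 1 is more luminous, by a factor of 3.47.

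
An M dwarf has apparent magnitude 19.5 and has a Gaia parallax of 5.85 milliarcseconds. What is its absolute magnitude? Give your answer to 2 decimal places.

M ≈ 13.34

p = 5.85 mas = 5.85×10^-3″ → d = 1/p = 170.9 pc
5 log₁₀(d/10 pc) = 5 log₁₀(170.9) − 5 = 6.164
M = m − 5 log₁₀(d/10) = 19.5 − 6.164 = 13.336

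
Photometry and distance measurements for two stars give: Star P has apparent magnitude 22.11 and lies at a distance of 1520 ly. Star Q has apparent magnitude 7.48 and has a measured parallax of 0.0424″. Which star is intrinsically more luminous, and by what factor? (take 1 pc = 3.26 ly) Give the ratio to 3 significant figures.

Star P: d = 1520 ly / 3.26 = 466.3 pc
Star P: M = m − 5 log₁₀ d + 5 = 22.11 − 5·2.6686 + 5 = 13.767
Star Q: d = 1/p = 1/0.0424″ = 23.58 pc
Star Q: M = m − 5 log₁₀ d + 5 = 7.48 − 5·1.3726 + 5 = 5.617
ΔM = M_P − M_Q = 13.767 − (5.617) = 8.150; smaller M is more luminous → Star Q.
L ratio = 10^(0.4 |ΔM|) = 10^3.260 = 1820

Star Q is more luminous, by a factor of 1820.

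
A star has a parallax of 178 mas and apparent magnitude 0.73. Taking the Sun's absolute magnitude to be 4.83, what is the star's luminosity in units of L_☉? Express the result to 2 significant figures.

L/L_☉ ≈ 14

d = 1/p = 1000/178 mas = 5.618 pc
M = m − 5 log₁₀ d + 5 = 0.73 − 5·0.7496 + 5 = 1.982
M − M_☉ = 1.982 − 4.83 = -2.848
L/L_☉ = 10^(−0.4 × -2.848) = 13.78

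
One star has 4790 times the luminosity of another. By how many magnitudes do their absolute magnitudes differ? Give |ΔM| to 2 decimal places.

Pogson: ΔM = −2.5 log₁₀(ratio) = −2.5 log₁₀(4790) = −2.5 × 3.6803 = -9.201

|ΔM| ≈ 9.20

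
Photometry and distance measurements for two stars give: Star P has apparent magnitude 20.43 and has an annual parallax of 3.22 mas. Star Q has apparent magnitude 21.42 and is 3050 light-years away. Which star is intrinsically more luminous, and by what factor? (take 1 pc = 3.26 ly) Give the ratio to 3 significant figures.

Star Q is more luminous, by a factor of 3.65.

Star P: p = 3.22 mas = 3.22×10^-3″ → d = 1/p = 310.6 pc
Star P: M = m − 5 log₁₀ d + 5 = 20.43 − 5·2.4921 + 5 = 12.969
Star Q: d = 3050 ly / 3.26 = 935.6 pc
Star Q: M = m − 5 log₁₀ d + 5 = 21.42 − 5·2.9711 + 5 = 11.565
ΔM = M_P − M_Q = 12.969 − (11.565) = 1.405; smaller M is more luminous → Star Q.
L ratio = 10^(0.4 |ΔM|) = 10^0.562 = 3.647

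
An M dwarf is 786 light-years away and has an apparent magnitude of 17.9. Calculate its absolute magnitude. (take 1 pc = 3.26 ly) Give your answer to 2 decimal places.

M ≈ 10.99

d = 786 ly / 3.26 = 241.1 pc
5 log₁₀(d/10 pc) = 5 log₁₀(241.1) − 5 = 6.911
M = m − 5 log₁₀(d/10) = 17.9 − 6.911 = 10.989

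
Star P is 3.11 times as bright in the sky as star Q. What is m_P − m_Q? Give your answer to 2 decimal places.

m_P − m_Q ≈ -1.23

Pogson: Δm = −2.5 log₁₀(ratio) = −2.5 log₁₀(3.11) = −2.5 × 0.4928 = -1.232
Star P is brighter, so it has the smaller magnitude: the difference is negative.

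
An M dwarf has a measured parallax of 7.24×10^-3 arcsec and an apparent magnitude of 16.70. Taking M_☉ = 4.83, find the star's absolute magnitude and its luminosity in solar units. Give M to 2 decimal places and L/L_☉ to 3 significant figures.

M ≈ 11.00; L/L_☉ ≈ 3.41×10^-3

d = 1/p = 1/7.24×10^-3″ = 138.1 pc
M = m − 5 log₁₀ d + 5 = 16.70 − 5·2.1403 + 5 = 10.999
M − M_☉ = 10.999 − 4.83 = 6.169
L/L_☉ = 10^(−0.4 × 6.169) = 3.408×10^-3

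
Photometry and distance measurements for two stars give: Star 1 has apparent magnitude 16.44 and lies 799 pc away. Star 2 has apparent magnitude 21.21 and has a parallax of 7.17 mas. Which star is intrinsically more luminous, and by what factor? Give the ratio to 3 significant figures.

Star 1: M = m − 5 log₁₀ d + 5 = 16.44 − 5·2.9025 + 5 = 6.927
Star 2: p = 7.17 mas = 7.17×10^-3″ → d = 1/p = 139.5 pc
Star 2: M = m − 5 log₁₀ d + 5 = 21.21 − 5·2.1445 + 5 = 15.488
ΔM = M_1 − M_2 = 6.927 − (15.488) = -8.560; smaller M is more luminous → Star 1.
L ratio = 10^(0.4 |ΔM|) = 10^3.424 = 2655

Star 1 is more luminous, by a factor of 2660.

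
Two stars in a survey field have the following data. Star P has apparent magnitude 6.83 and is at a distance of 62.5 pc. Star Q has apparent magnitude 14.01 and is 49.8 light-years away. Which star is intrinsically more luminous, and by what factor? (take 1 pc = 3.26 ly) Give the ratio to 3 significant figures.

Star P is more luminous, by a factor of 12500.

Star P: M = m − 5 log₁₀ d + 5 = 6.83 − 5·1.7959 + 5 = 2.851
Star Q: d = 49.8 ly / 3.26 = 15.28 pc
Star Q: M = m − 5 log₁₀ d + 5 = 14.01 − 5·1.1840 + 5 = 13.090
ΔM = M_P − M_Q = 2.851 − (13.090) = -10.239; smaller M is more luminous → Star P.
L ratio = 10^(0.4 |ΔM|) = 10^4.096 = 12470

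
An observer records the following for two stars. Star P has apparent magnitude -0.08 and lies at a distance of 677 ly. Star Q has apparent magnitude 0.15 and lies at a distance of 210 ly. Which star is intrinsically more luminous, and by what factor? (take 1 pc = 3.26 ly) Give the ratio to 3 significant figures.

Star P is more luminous, by a factor of 12.8.

Star P: d = 677 ly / 3.26 = 207.7 pc
Star P: M = m − 5 log₁₀ d + 5 = -0.08 − 5·2.3174 + 5 = -6.667
Star Q: d = 210 ly / 3.26 = 64.42 pc
Star Q: M = m − 5 log₁₀ d + 5 = 0.15 − 5·1.8090 + 5 = -3.895
ΔM = M_P − M_Q = -6.667 − (-3.895) = -2.772; smaller M is more luminous → Star P.
L ratio = 10^(0.4 |ΔM|) = 10^1.109 = 12.85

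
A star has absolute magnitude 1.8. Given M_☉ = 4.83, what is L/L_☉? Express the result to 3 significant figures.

L/L_☉ ≈ 16.3

M − M_☉ = 1.8 − 4.83 = -3.030
L/L_☉ = 10^(−0.4 (M − M_☉)) = 10^1.212 = 16.29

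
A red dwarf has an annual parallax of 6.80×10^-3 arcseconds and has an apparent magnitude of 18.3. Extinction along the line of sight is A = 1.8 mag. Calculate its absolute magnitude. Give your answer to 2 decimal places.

M ≈ 10.66

d = 1/p = 1/6.80×10^-3″ = 147.1 pc
5 log₁₀(d/10 pc) = 5 log₁₀(147.1) − 5 = 5.837
M = m − 5 log₁₀(d/10) − A = 18.3 − 5.837 − 1.8 = 10.663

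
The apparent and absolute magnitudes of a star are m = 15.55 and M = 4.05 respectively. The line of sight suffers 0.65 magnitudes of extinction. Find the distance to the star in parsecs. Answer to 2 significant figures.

m − M = 5 log₁₀(d/10 pc) + A  ⇒  15.55 − (4.05) − 0.65 = 5 log₁₀(d/10)
10.850 = 5 log₁₀(d/10)
log₁₀ d = (m − M − A)/5 + 1 = 3.1700
d = 10^3.1700 = 1479 pc

d ≈ 1500 pc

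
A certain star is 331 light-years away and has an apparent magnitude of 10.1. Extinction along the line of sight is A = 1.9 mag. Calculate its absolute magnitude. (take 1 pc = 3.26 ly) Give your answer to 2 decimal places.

M ≈ 3.17

d = 331 ly / 3.26 = 101.5 pc
5 log₁₀(d/10 pc) = 5 log₁₀(101.5) − 5 = 5.033
M = m − 5 log₁₀(d/10) − A = 10.1 − 5.033 − 1.9 = 3.167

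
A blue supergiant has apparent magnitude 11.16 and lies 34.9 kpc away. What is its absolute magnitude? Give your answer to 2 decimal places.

M ≈ -6.55

d = 34.9 kpc = 34900 pc
5 log₁₀(d/10 pc) = 5 log₁₀(34900) − 5 = 17.714
M = m − 5 log₁₀(d/10) = 11.16 − 17.714 = -6.554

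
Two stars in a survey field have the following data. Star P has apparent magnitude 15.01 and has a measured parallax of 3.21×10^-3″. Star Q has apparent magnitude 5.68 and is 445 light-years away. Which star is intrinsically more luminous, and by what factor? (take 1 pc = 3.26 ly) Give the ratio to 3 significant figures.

Star Q is more luminous, by a factor of 1040.

Star P: d = 1/p = 1/3.21×10^-3″ = 311.5 pc
Star P: M = m − 5 log₁₀ d + 5 = 15.01 − 5·2.4935 + 5 = 7.543
Star Q: d = 445 ly / 3.26 = 136.5 pc
Star Q: M = m − 5 log₁₀ d + 5 = 5.68 − 5·2.1351 + 5 = 0.004
ΔM = M_P − M_Q = 7.543 − (0.004) = 7.538; smaller M is more luminous → Star Q.
L ratio = 10^(0.4 |ΔM|) = 10^3.015 = 1036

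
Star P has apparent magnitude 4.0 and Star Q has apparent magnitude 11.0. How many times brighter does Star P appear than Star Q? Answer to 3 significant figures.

Magnitude difference = -7.0
Flux ratio = 10^(−0.4 Δm) = 10^(−0.4 × -7.0) = 10^2.800 = 631.0

631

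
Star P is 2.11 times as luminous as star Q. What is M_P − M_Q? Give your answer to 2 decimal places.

M_P − M_Q ≈ -0.81

Pogson: ΔM = −2.5 log₁₀(ratio) = −2.5 log₁₀(2.11) = −2.5 × 0.3243 = -0.811
Star P is brighter, so it has the smaller magnitude: the difference is negative.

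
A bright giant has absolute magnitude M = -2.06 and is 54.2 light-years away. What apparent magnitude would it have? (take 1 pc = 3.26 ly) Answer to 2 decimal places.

d = 54.2 ly / 3.26 = 16.63 pc
m = M + 5 log₁₀ d − 5 = -2.06 + 5·1.2208 − 5 = -0.956

m ≈ -0.96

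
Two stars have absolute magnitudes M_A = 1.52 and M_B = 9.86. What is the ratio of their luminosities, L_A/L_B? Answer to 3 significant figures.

ΔM = M_A − M_B = -8.34
L_A/L_B = 10^(−0.4 ΔM) = 10^3.336 = 2168

L_A/L_B ≈ 2170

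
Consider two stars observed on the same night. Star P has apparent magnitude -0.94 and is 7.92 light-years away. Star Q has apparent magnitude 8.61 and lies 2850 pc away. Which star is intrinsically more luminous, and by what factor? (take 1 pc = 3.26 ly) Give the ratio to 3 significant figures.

Star Q is more luminous, by a factor of 208.

Star P: d = 7.92 ly / 3.26 = 2.429 pc
Star P: M = m − 5 log₁₀ d + 5 = -0.94 − 5·0.3855 + 5 = 2.132
Star Q: M = m − 5 log₁₀ d + 5 = 8.61 − 5·3.4548 + 5 = -3.664
ΔM = M_P − M_Q = 2.132 − (-3.664) = 5.797; smaller M is more luminous → Star Q.
L ratio = 10^(0.4 |ΔM|) = 10^2.319 = 208.3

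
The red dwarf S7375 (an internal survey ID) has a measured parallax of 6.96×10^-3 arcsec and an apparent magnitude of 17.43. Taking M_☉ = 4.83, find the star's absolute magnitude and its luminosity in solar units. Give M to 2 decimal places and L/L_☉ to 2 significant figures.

d = 1/p = 1/6.96×10^-3″ = 143.7 pc
M = m − 5 log₁₀ d + 5 = 17.43 − 5·2.1574 + 5 = 11.643
M − M_☉ = 11.643 − 4.83 = 6.813
L/L_☉ = 10^(−0.4 × 6.813) = 1.883×10^-3

M ≈ 11.64; L/L_☉ ≈ 1.9×10^-3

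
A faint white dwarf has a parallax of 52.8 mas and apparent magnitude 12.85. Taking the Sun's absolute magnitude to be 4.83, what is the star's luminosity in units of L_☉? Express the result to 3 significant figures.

d = 1/p = 1000/52.8 mas = 18.94 pc
M = m − 5 log₁₀ d + 5 = 12.85 − 5·1.2774 + 5 = 11.463
M − M_☉ = 11.463 − 4.83 = 6.633
L/L_☉ = 10^(−0.4 × 6.633) = 2.222×10^-3

L/L_☉ ≈ 2.22×10^-3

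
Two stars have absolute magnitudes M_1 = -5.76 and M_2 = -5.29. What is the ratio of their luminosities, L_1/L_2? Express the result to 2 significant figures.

ΔM = M_1 − M_2 = -0.47
L_1/L_2 = 10^(−0.4 ΔM) = 10^0.188 = 1.542

L_1/L_2 ≈ 1.5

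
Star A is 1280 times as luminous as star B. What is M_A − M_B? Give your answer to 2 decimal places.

M_A − M_B ≈ -7.77

Pogson: ΔM = −2.5 log₁₀(ratio) = −2.5 log₁₀(1280) = −2.5 × 3.1072 = -7.768
Star A is brighter, so it has the smaller magnitude: the difference is negative.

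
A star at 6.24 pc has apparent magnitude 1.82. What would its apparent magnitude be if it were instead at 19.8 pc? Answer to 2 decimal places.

m ≈ 4.33

Flux ∝ 1/d², so Δm = 5 log₁₀(d₂/d₁) = 5 log₁₀(19.8/6.24) = 2.507
m₂ = m₁ + Δm = 1.82 + (2.507) = 4.327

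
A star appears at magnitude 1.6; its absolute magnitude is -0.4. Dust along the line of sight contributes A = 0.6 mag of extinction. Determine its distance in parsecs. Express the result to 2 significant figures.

m − M = 5 log₁₀(d/10 pc) + A  ⇒  1.6 − (-0.4) − 0.6 = 5 log₁₀(d/10)
1.400 = 5 log₁₀(d/10)
log₁₀ d = (m − M − A)/5 + 1 = 1.2800
d = 10^1.2800 = 19.05 pc

d ≈ 19 pc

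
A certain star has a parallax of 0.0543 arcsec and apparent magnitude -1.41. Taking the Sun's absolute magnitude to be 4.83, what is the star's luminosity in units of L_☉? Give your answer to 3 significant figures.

L/L_☉ ≈ 1060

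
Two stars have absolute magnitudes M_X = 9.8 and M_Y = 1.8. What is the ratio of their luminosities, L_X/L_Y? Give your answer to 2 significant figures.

ΔM = M_X − M_Y = 8.0
L_X/L_Y = 10^(−0.4 ΔM) = 10^-3.200 = 6.310×10^-4

L_X/L_Y ≈ 6.3×10^-4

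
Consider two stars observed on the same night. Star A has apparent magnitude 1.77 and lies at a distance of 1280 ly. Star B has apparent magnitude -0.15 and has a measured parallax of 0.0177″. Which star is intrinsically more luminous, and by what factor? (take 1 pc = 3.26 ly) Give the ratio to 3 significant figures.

Star A: d = 1280 ly / 3.26 = 392.6 pc
Star A: M = m − 5 log₁₀ d + 5 = 1.77 − 5·2.5940 + 5 = -6.200
Star B: d = 1/p = 1/0.0177″ = 56.50 pc
Star B: M = m − 5 log₁₀ d + 5 = -0.15 − 5·1.7520 + 5 = -3.910
ΔM = M_A − M_B = -6.200 − (-3.910) = -2.290; smaller M is more luminous → Star A.
L ratio = 10^(0.4 |ΔM|) = 10^0.916 = 8.240

Star A is more luminous, by a factor of 8.24.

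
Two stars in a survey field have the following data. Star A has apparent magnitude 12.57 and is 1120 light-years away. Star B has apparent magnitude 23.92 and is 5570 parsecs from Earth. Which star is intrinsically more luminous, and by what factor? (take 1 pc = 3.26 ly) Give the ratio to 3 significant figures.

Star A: d = 1120 ly / 3.26 = 343.6 pc
Star A: M = m − 5 log₁₀ d + 5 = 12.57 − 5·2.5360 + 5 = 4.890
Star B: M = m − 5 log₁₀ d + 5 = 23.92 − 5·3.7459 + 5 = 10.191
ΔM = M_A − M_B = 4.890 − (10.191) = -5.301; smaller M is more luminous → Star A.
L ratio = 10^(0.4 |ΔM|) = 10^2.120 = 131.9

Star A is more luminous, by a factor of 132.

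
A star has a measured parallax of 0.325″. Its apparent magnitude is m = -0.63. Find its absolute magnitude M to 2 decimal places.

M ≈ 1.93

d = 1/p = 1/0.325″ = 3.077 pc
5 log₁₀(d/10 pc) = 5 log₁₀(3.077) − 5 = -2.559
M = m − 5 log₁₀(d/10) = -0.63 + 2.559 = 1.929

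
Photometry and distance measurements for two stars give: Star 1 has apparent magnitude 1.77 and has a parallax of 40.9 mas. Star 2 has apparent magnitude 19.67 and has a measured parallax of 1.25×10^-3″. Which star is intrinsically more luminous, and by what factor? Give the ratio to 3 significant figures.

Star 1: p = 40.9 mas = 0.0409″ → d = 1/p = 24.45 pc
Star 1: M = m − 5 log₁₀ d + 5 = 1.77 − 5·1.3883 + 5 = -0.171
Star 2: d = 1/p = 1/1.25×10^-3″ = 800.0 pc
Star 2: M = m − 5 log₁₀ d + 5 = 19.67 − 5·2.9031 + 5 = 10.155
ΔM = M_1 − M_2 = -0.171 − (10.155) = -10.326; smaller M is more luminous → Star 1.
L ratio = 10^(0.4 |ΔM|) = 10^4.130 = 13500

Star 1 is more luminous, by a factor of 13500.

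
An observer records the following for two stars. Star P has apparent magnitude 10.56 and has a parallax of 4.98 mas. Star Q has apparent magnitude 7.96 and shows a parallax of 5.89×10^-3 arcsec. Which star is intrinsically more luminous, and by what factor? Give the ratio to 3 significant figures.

Star Q is more luminous, by a factor of 7.84.

Star P: p = 4.98 mas = 4.98×10^-3″ → d = 1/p = 200.8 pc
Star P: M = m − 5 log₁₀ d + 5 = 10.56 − 5·2.3028 + 5 = 4.046
Star Q: d = 1/p = 1/5.89×10^-3″ = 169.8 pc
Star Q: M = m − 5 log₁₀ d + 5 = 7.96 − 5·2.2299 + 5 = 1.811
ΔM = M_P − M_Q = 4.046 − (1.811) = 2.236; smaller M is more luminous → Star Q.
L ratio = 10^(0.4 |ΔM|) = 10^0.894 = 7.838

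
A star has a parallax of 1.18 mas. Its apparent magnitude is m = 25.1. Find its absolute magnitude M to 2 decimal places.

p = 1.18 mas = 1.18×10^-3″ → d = 1/p = 847.5 pc
5 log₁₀(d/10 pc) = 5 log₁₀(847.5) − 5 = 9.641
M = m − 5 log₁₀(d/10) = 25.1 − 9.641 = 15.459

M ≈ 15.46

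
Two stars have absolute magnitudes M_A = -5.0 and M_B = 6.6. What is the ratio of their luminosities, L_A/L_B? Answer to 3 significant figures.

L_A/L_B ≈ 43700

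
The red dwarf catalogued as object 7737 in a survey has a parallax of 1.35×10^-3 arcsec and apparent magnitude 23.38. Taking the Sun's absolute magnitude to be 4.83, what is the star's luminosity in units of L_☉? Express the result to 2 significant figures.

d = 1/p = 1/1.35×10^-3″ = 740.7 pc
M = m − 5 log₁₀ d + 5 = 23.38 − 5·2.8697 + 5 = 14.032
M − M_☉ = 14.032 − 4.83 = 9.202
L/L_☉ = 10^(−0.4 × 9.202) = 2.086×10^-4

L/L_☉ ≈ 2.1×10^-4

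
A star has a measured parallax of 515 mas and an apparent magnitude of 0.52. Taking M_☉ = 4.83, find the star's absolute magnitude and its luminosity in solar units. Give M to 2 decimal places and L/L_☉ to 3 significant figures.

M ≈ 4.08; L/L_☉ ≈ 2.00

d = 1/p = 1000/515 mas = 1.942 pc
M = m − 5 log₁₀ d + 5 = 0.52 − 5·0.2882 + 5 = 4.079
M − M_☉ = 4.079 − 4.83 = -0.751
L/L_☉ = 10^(−0.4 × -0.751) = 1.997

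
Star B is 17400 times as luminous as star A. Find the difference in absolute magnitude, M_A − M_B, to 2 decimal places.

Pogson: ΔM = −2.5 log₁₀(ratio) = −2.5 log₁₀(17400) = −2.5 × 4.2405 = -10.601
Star B is brighter so has the smaller magnitude: M_A − M_B is positive.

M_A − M_B ≈ 10.60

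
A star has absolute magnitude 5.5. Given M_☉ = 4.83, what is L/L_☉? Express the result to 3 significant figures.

L/L_☉ ≈ 0.540

M − M_☉ = 5.5 − 4.83 = 0.670
L/L_☉ = 10^(−0.4 (M − M_☉)) = 10^-0.268 = 0.5395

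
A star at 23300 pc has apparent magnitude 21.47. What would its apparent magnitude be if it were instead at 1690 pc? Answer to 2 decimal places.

m ≈ 15.77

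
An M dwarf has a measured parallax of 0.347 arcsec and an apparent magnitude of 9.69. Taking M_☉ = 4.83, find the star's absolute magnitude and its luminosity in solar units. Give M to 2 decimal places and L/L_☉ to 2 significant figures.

d = 1/p = 1/0.347″ = 2.882 pc
M = m − 5 log₁₀ d + 5 = 9.69 − 5·0.4597 + 5 = 12.392
M − M_☉ = 12.392 − 4.83 = 7.562
L/L_☉ = 10^(−0.4 × 7.562) = 9.448×10^-4

M ≈ 12.39; L/L_☉ ≈ 9.4×10^-4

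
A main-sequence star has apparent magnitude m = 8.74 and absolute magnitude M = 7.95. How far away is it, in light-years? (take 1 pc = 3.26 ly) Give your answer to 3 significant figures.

μ = m − M = 0.790
m − M = 5 log₁₀ d − 5
log₁₀ d = (m − M)/5 + 1 = 1.1580
d = 10^1.1580 = 14.39 pc
= 46.90 ly

d ≈ 46.9 ly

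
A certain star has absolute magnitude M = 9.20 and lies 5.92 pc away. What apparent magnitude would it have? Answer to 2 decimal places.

m ≈ 8.06

m = M + 5 log₁₀ d − 5 = 9.20 + 5·0.7723 − 5 = 8.062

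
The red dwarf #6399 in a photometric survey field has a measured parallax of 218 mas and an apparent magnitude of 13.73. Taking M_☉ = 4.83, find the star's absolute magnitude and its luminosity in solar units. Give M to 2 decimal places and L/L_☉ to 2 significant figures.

M ≈ 15.42; L/L_☉ ≈ 5.8×10^-5

d = 1/p = 1000/218 mas = 4.587 pc
M = m − 5 log₁₀ d + 5 = 13.73 − 5·0.6615 + 5 = 15.422
M − M_☉ = 15.422 − 4.83 = 10.592
L/L_☉ = 10^(−0.4 × 10.592) = 5.795×10^-5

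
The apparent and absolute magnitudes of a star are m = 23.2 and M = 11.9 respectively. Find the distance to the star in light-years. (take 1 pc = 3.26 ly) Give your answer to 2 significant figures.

d ≈ 5900 ly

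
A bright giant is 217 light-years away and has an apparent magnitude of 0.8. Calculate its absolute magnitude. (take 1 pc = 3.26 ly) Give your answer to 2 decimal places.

M ≈ -3.32

d = 217 ly / 3.26 = 66.56 pc
5 log₁₀(d/10 pc) = 5 log₁₀(66.56) − 5 = 4.116
M = m − 5 log₁₀(d/10) = 0.8 − 4.116 = -3.316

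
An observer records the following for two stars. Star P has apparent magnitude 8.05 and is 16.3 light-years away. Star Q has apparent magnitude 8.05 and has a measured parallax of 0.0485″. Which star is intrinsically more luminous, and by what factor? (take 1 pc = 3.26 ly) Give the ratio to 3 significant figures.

Star P: d = 16.3 ly / 3.26 = 5.000 pc
Star P: M = m − 5 log₁₀ d + 5 = 8.05 − 5·0.6990 + 5 = 9.555
Star Q: d = 1/p = 1/0.0485″ = 20.62 pc
Star Q: M = m − 5 log₁₀ d + 5 = 8.05 − 5·1.3143 + 5 = 6.479
ΔM = M_P − M_Q = 9.555 − (6.479) = 3.076; smaller M is more luminous → Star Q.
L ratio = 10^(0.4 |ΔM|) = 10^1.231 = 17.00

Star Q is more luminous, by a factor of 17.0.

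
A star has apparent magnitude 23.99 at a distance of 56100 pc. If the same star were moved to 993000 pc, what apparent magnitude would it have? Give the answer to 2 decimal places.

Flux ∝ 1/d², so Δm = 5 log₁₀(d₂/d₁) = 5 log₁₀(993000/56100) = 6.240
m₂ = m₁ + Δm = 23.99 + (6.240) = 30.230

m ≈ 30.23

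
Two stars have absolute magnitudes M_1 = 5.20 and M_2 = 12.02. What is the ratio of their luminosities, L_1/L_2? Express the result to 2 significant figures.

L_1/L_2 ≈ 530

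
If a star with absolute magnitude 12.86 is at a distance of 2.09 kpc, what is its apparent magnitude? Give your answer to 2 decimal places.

m ≈ 24.46

d = 2.09 kpc = 2090 pc
m = M + 5 log₁₀ d − 5 = 12.86 + 5·3.3201 − 5 = 24.461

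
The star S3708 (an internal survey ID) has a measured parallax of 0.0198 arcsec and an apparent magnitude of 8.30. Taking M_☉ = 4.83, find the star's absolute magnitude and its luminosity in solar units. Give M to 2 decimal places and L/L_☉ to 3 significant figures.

M ≈ 4.78; L/L_☉ ≈ 1.04

d = 1/p = 1/0.0198″ = 50.51 pc
M = m − 5 log₁₀ d + 5 = 8.30 − 5·1.7033 + 5 = 4.783
M − M_☉ = 4.783 − 4.83 = -0.047
L/L_☉ = 10^(−0.4 × -0.047) = 1.044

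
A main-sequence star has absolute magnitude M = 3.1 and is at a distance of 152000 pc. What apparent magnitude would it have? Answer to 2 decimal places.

m ≈ 24.01

m = M + 5 log₁₀ d − 5 = 3.1 + 5·5.1818 − 5 = 24.009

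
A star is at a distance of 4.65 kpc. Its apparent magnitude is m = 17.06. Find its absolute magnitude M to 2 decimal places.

M ≈ 3.72

d = 4.65 kpc = 4650 pc
5 log₁₀(d/10 pc) = 5 log₁₀(4650) − 5 = 13.337
M = m − 5 log₁₀(d/10) = 17.06 − 13.337 = 3.723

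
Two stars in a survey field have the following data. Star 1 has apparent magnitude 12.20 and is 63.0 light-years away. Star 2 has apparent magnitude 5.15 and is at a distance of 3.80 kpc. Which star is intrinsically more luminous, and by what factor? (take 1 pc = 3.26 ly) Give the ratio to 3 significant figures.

Star 1: d = 63.0 ly / 3.26 = 19.33 pc
Star 1: M = m − 5 log₁₀ d + 5 = 12.20 − 5·1.2861 + 5 = 10.769
Star 2: d = 3.80 kpc = 3800 pc
Star 2: M = m − 5 log₁₀ d + 5 = 5.15 − 5·3.5798 + 5 = -7.749
ΔM = M_1 − M_2 = 10.769 − (-7.749) = 18.518; smaller M is more luminous → Star 2.
L ratio = 10^(0.4 |ΔM|) = 10^7.407 = 2.555×10^7

Star 2 is more luminous, by a factor of 2.55×10^7.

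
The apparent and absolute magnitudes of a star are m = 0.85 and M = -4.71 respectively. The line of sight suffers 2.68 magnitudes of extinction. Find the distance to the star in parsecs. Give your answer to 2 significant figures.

d ≈ 38 pc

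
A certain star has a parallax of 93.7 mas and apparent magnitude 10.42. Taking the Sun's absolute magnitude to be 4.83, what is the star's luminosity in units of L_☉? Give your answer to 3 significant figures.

d = 1/p = 1000/93.7 mas = 10.67 pc
M = m − 5 log₁₀ d + 5 = 10.42 − 5·1.0283 + 5 = 10.279
M − M_☉ = 10.279 − 4.83 = 5.449
L/L_☉ = 10^(−0.4 × 5.449) = 6.615×10^-3

L/L_☉ ≈ 6.61×10^-3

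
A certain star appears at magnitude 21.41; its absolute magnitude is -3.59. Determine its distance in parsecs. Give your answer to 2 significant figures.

d ≈ 1.0×10^6 pc

Distance modulus: m − M = 21.41 − (-3.59) = 25.000
m − M = 5 log₁₀ d − 5
log₁₀ d = (m − M)/5 + 1 = 6.0000
d = 10^6.0000 = 1.000×10^6 pc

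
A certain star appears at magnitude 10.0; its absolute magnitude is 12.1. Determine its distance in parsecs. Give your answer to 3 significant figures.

d ≈ 3.80 pc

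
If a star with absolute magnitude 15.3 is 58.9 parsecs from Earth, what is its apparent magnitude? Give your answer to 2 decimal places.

m = M + 5 log₁₀ d − 5 = 15.3 + 5·1.7701 − 5 = 19.151

m ≈ 19.15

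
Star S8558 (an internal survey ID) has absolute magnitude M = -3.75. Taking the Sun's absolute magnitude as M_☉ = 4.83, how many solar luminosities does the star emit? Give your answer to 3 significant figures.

M − M_☉ = -3.75 − 4.83 = -8.580
L/L_☉ = 10^(−0.4 (M − M_☉)) = 10^3.432 = 2704

L/L_☉ ≈ 2700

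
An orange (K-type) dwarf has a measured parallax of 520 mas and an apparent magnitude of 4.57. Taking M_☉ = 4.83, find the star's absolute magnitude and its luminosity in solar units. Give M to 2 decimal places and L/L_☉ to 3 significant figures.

d = 1/p = 1000/520 mas = 1.923 pc
M = m − 5 log₁₀ d + 5 = 4.57 − 5·0.2840 + 5 = 8.150
M − M_☉ = 8.150 − 4.83 = 3.320
L/L_☉ = 10^(−0.4 × 3.320) = 0.04699

M ≈ 8.15; L/L_☉ ≈ 0.0470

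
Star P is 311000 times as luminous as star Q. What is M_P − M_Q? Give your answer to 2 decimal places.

Pogson: ΔM = −2.5 log₁₀(ratio) = −2.5 log₁₀(311000) = −2.5 × 5.4928 = -13.732
Star P is brighter, so it has the smaller magnitude: the difference is negative.

M_P − M_Q ≈ -13.73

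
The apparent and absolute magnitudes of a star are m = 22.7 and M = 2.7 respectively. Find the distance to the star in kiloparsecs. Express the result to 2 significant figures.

d ≈ 100 kpc

μ = m − M = 20.000
m − M = 5 log₁₀ d − 5
log₁₀ d = (m − M)/5 + 1 = 5.0000
d = 10^5.0000 = 100000 pc
= 100.0 kpc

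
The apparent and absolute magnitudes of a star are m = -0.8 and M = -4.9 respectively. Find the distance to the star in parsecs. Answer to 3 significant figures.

d ≈ 66.1 pc

Distance modulus: m − M = -0.8 − (-4.9) = 4.100
m − M = 5 log₁₀ d − 5
log₁₀ d = (m − M)/5 + 1 = 1.8200
d = 10^1.8200 = 66.07 pc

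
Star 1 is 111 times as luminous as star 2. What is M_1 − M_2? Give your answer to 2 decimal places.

Pogson: ΔM = −2.5 log₁₀(ratio) = −2.5 log₁₀(111) = −2.5 × 2.0453 = -5.113
Star 1 is brighter, so it has the smaller magnitude: the difference is negative.

M_1 − M_2 ≈ -5.11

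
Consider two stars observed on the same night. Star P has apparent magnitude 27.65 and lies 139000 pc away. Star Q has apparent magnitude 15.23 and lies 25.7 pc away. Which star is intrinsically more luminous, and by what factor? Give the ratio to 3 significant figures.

Star P is more luminous, by a factor of 315.

Star P: M = m − 5 log₁₀ d + 5 = 27.65 − 5·5.1430 + 5 = 6.935
Star Q: M = m − 5 log₁₀ d + 5 = 15.23 − 5·1.4099 + 5 = 13.180
ΔM = M_P − M_Q = 6.935 − (13.180) = -6.245; smaller M is more luminous → Star P.
L ratio = 10^(0.4 |ΔM|) = 10^2.498 = 314.9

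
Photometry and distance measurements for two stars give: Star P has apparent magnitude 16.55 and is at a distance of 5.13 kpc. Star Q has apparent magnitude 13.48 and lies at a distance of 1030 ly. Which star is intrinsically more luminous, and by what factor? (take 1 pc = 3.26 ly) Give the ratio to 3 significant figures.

Star P: d = 5.13 kpc = 5130 pc
Star P: M = m − 5 log₁₀ d + 5 = 16.55 − 5·3.7101 + 5 = 2.999
Star Q: d = 1030 ly / 3.26 = 316.0 pc
Star Q: M = m − 5 log₁₀ d + 5 = 13.48 − 5·2.4996 + 5 = 5.982
ΔM = M_P − M_Q = 2.999 − (5.982) = -2.982; smaller M is more luminous → Star P.
L ratio = 10^(0.4 |ΔM|) = 10^1.193 = 15.60

Star P is more luminous, by a factor of 15.6.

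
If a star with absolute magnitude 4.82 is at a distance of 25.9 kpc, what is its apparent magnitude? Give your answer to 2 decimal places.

m ≈ 21.89

d = 25.9 kpc = 25900 pc
m = M + 5 log₁₀ d − 5 = 4.82 + 5·4.4133 − 5 = 21.886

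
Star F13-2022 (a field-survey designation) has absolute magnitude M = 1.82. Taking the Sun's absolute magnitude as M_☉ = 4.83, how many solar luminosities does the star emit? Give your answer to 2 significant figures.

M − M_☉ = 1.82 − 4.83 = -3.010
L/L_☉ = 10^(−0.4 (M − M_☉)) = 10^1.204 = 16.00

L/L_☉ ≈ 16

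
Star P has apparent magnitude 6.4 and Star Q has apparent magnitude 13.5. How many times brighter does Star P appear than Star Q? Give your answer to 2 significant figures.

Δm = 6.4 − (13.5) = -7.1
Flux ratio = 10^(−0.4 Δm) = 10^(−0.4 × -7.1) = 10^2.840 = 691.8

690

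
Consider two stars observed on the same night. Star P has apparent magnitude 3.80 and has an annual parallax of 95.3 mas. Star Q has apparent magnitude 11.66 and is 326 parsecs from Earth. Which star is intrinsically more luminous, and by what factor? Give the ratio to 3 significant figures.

Star P: p = 95.3 mas = 0.0953″ → d = 1/p = 10.49 pc
Star P: M = m − 5 log₁₀ d + 5 = 3.80 − 5·1.0209 + 5 = 3.695
Star Q: M = m − 5 log₁₀ d + 5 = 11.66 − 5·2.5132 + 5 = 4.094
ΔM = M_P − M_Q = 3.695 − (4.094) = -0.398; smaller M is more luminous → Star P.
L ratio = 10^(0.4 |ΔM|) = 10^0.159 = 1.443

Star P is more luminous, by a factor of 1.44.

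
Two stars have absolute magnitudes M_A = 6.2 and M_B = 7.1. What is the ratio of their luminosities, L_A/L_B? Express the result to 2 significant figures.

L_A/L_B ≈ 2.3

ΔM = M_A − M_B = -0.9
L_A/L_B = 10^(−0.4 ΔM) = 10^0.360 = 2.291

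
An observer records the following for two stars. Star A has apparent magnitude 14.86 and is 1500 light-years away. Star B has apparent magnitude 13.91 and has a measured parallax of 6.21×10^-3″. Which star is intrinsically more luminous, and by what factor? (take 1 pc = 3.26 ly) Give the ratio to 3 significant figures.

Star A: d = 1500 ly / 3.26 = 460.1 pc
Star A: M = m − 5 log₁₀ d + 5 = 14.86 − 5·2.6629 + 5 = 6.546
Star B: d = 1/p = 1/6.21×10^-3″ = 161.0 pc
Star B: M = m − 5 log₁₀ d + 5 = 13.91 − 5·2.2069 + 5 = 7.875
ΔM = M_A − M_B = 6.546 − (7.875) = -1.330; smaller M is more luminous → Star A.
L ratio = 10^(0.4 |ΔM|) = 10^0.532 = 3.404

Star A is more luminous, by a factor of 3.40.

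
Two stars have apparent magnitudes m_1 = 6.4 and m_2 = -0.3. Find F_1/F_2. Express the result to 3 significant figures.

Δm = 6.4 − (-0.3) = 6.7
Flux ratio = 10^(−0.4 Δm) = 10^(−0.4 × 6.7) = 10^-2.680 = 2.089×10^-3

F_1/F_2 ≈ 2.09×10^-3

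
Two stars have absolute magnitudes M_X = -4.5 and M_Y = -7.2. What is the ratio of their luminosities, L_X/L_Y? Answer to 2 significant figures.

L_X/L_Y ≈ 0.083

ΔM = M_X − M_Y = 2.7
L_X/L_Y = 10^(−0.4 ΔM) = 10^-1.080 = 0.08318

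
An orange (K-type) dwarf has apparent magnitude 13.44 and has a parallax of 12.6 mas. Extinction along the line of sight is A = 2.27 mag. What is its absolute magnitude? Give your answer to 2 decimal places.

M ≈ 6.67

p = 12.6 mas = 0.0126″ → d = 1/p = 79.37 pc
5 log₁₀(d/10 pc) = 5 log₁₀(79.37) − 5 = 4.498
M = m − 5 log₁₀(d/10) − A = 13.44 − 4.498 − 2.27 = 6.672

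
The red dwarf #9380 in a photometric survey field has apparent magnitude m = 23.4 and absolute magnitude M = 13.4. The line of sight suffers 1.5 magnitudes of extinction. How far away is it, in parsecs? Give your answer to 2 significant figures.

m − M = 5 log₁₀(d/10 pc) + A  ⇒  23.4 − (13.4) − 1.5 = 5 log₁₀(d/10)
8.500 = 5 log₁₀(d/10)
log₁₀ d = (m − M − A)/5 + 1 = 2.7000
d = 10^2.7000 = 501.2 pc

d ≈ 500 pc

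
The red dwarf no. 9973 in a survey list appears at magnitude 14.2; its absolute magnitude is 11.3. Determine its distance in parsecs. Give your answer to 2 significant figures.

μ = m − M = 2.900
m − M = 5 log₁₀ d − 5
log₁₀ d = (m − M)/5 + 1 = 1.5800
d = 10^1.5800 = 38.02 pc

d ≈ 38 pc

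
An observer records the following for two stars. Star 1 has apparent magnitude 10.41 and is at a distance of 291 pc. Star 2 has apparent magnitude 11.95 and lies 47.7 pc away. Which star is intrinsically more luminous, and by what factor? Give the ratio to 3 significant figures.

Star 1 is more luminous, by a factor of 154.

Star 1: M = m − 5 log₁₀ d + 5 = 10.41 − 5·2.4639 + 5 = 3.091
Star 2: M = m − 5 log₁₀ d + 5 = 11.95 − 5·1.6785 + 5 = 8.557
ΔM = M_1 − M_2 = 3.091 − (8.557) = -5.467; smaller M is more luminous → Star 1.
L ratio = 10^(0.4 |ΔM|) = 10^2.187 = 153.7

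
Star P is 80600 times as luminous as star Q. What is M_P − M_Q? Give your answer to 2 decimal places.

M_P − M_Q ≈ -12.27

Pogson: ΔM = −2.5 log₁₀(ratio) = −2.5 log₁₀(80600) = −2.5 × 4.9063 = -12.266
Star P is brighter, so it has the smaller magnitude: the difference is negative.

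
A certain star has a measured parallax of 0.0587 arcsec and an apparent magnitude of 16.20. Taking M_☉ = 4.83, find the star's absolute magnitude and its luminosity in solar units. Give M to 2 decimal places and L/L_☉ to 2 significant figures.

d = 1/p = 1/0.0587″ = 17.04 pc
M = m − 5 log₁₀ d + 5 = 16.20 − 5·1.2314 + 5 = 15.043
M − M_☉ = 15.043 − 4.83 = 10.213
L/L_☉ = 10^(−0.4 × 10.213) = 8.217×10^-5

M ≈ 15.04; L/L_☉ ≈ 8.2×10^-5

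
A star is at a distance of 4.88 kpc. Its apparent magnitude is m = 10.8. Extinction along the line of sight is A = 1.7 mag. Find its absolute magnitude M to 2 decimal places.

M ≈ -4.34

d = 4.88 kpc = 4880 pc
5 log₁₀(d/10 pc) = 5 log₁₀(4880) − 5 = 13.442
M = m − 5 log₁₀(d/10) − A = 10.8 − 13.442 − 1.7 = -4.342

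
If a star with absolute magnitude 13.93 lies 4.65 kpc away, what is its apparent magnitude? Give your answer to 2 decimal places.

d = 4.65 kpc = 4650 pc
m = M + 5 log₁₀ d − 5 = 13.93 + 5·3.6675 − 5 = 27.267

m ≈ 27.27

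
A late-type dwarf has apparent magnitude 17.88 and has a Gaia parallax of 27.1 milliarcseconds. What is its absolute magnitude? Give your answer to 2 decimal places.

p = 27.1 mas = 0.0271″ → d = 1/p = 36.90 pc
5 log₁₀(d/10 pc) = 5 log₁₀(36.90) − 5 = 2.835
M = m − 5 log₁₀(d/10) = 17.88 − 2.835 = 15.045

M ≈ 15.04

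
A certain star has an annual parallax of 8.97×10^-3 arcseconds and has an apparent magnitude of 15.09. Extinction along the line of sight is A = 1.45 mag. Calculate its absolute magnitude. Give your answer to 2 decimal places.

M ≈ 8.40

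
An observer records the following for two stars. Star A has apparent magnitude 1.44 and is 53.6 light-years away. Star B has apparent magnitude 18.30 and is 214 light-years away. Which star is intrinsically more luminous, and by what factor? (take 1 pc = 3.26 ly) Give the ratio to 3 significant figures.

Star A is more luminous, by a factor of 348000.

Star A: d = 53.6 ly / 3.26 = 16.44 pc
Star A: M = m − 5 log₁₀ d + 5 = 1.44 − 5·1.2159 + 5 = 0.360
Star B: d = 214 ly / 3.26 = 65.64 pc
Star B: M = m − 5 log₁₀ d + 5 = 18.30 − 5·1.8172 + 5 = 14.214
ΔM = M_A − M_B = 0.360 − (14.214) = -13.854; smaller M is more luminous → Star A.
L ratio = 10^(0.4 |ΔM|) = 10^5.542 = 347900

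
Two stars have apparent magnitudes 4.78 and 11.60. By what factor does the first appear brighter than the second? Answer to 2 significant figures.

Magnitude difference = -6.82
Flux ratio = 10^(−0.4 Δm) = 10^(−0.4 × -6.82) = 10^2.728 = 534.6

530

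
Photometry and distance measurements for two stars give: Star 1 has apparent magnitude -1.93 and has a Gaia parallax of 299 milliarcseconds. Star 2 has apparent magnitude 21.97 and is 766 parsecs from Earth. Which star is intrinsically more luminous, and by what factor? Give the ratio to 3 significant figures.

Star 1 is more luminous, by a factor of 69200.

Star 1: p = 299 mas = 0.299″ → d = 1/p = 3.344 pc
Star 1: M = m − 5 log₁₀ d + 5 = -1.93 − 5·0.5243 + 5 = 0.448
Star 2: M = m − 5 log₁₀ d + 5 = 21.97 − 5·2.8842 + 5 = 12.549
ΔM = M_1 − M_2 = 0.448 − (12.549) = -12.101; smaller M is more luminous → Star 1.
L ratio = 10^(0.4 |ΔM|) = 10^4.840 = 69210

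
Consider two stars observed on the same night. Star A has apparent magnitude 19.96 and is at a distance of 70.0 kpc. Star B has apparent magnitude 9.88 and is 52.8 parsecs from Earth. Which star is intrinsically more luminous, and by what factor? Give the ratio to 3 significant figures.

Star A is more luminous, by a factor of 163.

Star A: d = 70.0 kpc = 70000 pc
Star A: M = m − 5 log₁₀ d + 5 = 19.96 − 5·4.8451 + 5 = 0.735
Star B: M = m − 5 log₁₀ d + 5 = 9.88 − 5·1.7226 + 5 = 6.267
ΔM = M_A − M_B = 0.735 − (6.267) = -5.532; smaller M is more luminous → Star A.
L ratio = 10^(0.4 |ΔM|) = 10^2.213 = 163.3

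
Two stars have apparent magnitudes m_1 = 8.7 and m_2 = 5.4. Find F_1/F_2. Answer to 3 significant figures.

F_1/F_2 ≈ 0.0479

Δm = 8.7 − (5.4) = 3.3
Flux ratio = 10^(−0.4 Δm) = 10^(−0.4 × 3.3) = 10^-1.320 = 0.04786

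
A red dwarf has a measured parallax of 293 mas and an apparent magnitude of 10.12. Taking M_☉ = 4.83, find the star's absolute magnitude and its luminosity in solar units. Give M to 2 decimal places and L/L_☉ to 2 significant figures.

d = 1/p = 1000/293 mas = 3.413 pc
M = m − 5 log₁₀ d + 5 = 10.12 − 5·0.5331 + 5 = 12.454
M − M_☉ = 12.454 − 4.83 = 7.624
L/L_☉ = 10^(−0.4 × 7.624) = 8.918×10^-4

M ≈ 12.45; L/L_☉ ≈ 8.9×10^-4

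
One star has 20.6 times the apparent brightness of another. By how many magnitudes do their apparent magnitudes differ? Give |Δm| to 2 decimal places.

|Δm| ≈ 3.28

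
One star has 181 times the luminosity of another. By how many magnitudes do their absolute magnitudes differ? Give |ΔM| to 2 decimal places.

|ΔM| ≈ 5.64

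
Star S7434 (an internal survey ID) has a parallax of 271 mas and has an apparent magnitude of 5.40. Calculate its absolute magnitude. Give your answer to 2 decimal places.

M ≈ 7.56

p = 271 mas = 0.271″ → d = 1/p = 3.690 pc
5 log₁₀(d/10 pc) = 5 log₁₀(3.690) − 5 = -2.165
M = m − 5 log₁₀(d/10) = 5.40 + 2.165 = 7.565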